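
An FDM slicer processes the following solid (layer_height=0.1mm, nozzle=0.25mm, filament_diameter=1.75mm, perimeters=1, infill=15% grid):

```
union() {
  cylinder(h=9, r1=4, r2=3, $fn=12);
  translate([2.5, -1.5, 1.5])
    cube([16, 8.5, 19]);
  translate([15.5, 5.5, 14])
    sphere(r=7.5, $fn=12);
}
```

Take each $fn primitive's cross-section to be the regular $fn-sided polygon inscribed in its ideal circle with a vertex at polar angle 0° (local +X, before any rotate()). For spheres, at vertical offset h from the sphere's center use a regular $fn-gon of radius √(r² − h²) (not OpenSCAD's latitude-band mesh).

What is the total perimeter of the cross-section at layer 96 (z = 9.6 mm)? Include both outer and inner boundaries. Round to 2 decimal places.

At z = 9.6 mm: the cone does not reach this height (z outside [0, 9]); the 16×8.5 cube at (2.5, -1.5) contributes its full rectangle (perimeter 49.00 mm); the r=7.5 sphere at (15.5, 5.5) contributes a regular 12-gon of circumradius √(7.5²−4.4²) = 6.074 (perimeter = 2·12·6.074·sin(180°/12) = 37.73 mm); Combining (union): the regions partially overlap (shared area 57.99 mm²), so the edge portions inside another operand are dropped and the merged outline is re-measured after clipping — boundary = 57.20 mm. Overall, the cross-section is a single solid region. Total boundary length (outer) = 57.20 mm.

57.20 mm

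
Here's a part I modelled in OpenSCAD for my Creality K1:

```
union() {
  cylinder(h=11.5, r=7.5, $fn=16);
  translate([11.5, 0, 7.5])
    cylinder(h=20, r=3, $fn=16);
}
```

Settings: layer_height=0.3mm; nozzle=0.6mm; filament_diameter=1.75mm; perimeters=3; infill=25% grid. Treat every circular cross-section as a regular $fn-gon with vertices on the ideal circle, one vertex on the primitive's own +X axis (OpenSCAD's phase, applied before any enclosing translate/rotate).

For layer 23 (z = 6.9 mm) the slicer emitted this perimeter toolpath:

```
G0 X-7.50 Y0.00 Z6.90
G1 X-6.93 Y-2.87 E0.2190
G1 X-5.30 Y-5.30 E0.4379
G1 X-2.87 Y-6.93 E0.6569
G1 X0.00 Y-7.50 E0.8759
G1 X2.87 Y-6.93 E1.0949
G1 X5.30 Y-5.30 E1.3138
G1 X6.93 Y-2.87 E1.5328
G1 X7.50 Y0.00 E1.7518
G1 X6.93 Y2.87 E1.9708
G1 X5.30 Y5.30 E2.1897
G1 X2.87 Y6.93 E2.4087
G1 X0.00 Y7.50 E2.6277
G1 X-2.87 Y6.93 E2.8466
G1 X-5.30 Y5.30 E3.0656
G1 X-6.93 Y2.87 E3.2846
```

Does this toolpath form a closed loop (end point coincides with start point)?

no

Start point (G0): (-7.50, 0.00). End point (last G1): the path does not return to the start — open.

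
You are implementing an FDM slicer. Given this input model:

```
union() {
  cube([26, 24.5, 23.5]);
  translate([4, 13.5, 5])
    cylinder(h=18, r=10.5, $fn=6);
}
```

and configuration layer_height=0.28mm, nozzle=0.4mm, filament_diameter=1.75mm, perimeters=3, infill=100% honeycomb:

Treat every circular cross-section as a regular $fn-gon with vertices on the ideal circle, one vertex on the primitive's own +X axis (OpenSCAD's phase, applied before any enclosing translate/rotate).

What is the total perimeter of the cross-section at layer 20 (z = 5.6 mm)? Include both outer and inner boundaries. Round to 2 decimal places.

106.31 mm

At z = 5.6 mm: the cube (footprint 26×24.5) is included at this height (perimeter 101.00 mm); the cylinder at (4, 13.5): section is a regular 6-gon, circumradius r=10.5 (perimeter = 2·6·10.500·sin(180°/6) = 63.00 mm); Combining (union): the regions partially overlap (shared area 215.97 mm²), so the edge portions inside another operand are dropped and the merged outline is re-measured after clipping — boundary = 106.31 mm. Overall, the cross-section is a single solid region. Total boundary length (outer) = 106.31 mm.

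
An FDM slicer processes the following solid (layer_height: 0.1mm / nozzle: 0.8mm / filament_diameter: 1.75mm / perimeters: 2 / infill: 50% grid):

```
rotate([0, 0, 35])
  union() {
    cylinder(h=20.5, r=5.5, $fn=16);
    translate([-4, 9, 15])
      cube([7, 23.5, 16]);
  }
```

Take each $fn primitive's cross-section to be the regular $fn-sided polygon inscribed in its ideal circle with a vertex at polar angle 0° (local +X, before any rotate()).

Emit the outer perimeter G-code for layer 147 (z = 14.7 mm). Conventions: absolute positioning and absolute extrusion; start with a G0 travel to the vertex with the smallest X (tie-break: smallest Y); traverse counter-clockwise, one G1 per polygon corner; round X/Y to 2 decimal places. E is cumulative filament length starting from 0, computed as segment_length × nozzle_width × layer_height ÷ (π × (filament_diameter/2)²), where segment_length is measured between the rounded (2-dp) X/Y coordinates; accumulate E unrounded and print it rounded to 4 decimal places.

G0 X-5.42 Y0.96 Z14.70
G1 X-5.37 Y-1.19 E0.0715
G1 X-4.51 Y-3.15 E0.1427
G1 X-2.96 Y-4.64 E0.2142
G1 X-0.96 Y-5.42 E0.2856
G1 X1.19 Y-5.37 E0.3572
G1 X3.15 Y-4.51 E0.4283
G1 X4.64 Y-2.96 E0.4999
G1 X5.42 Y-0.96 E0.5713
G1 X5.37 Y1.19 E0.6428
G1 X4.51 Y3.15 E0.7140
G1 X2.96 Y4.64 E0.7855
G1 X0.96 Y5.42 E0.8569
G1 X-1.19 Y5.37 E0.9284
G1 X-3.15 Y4.51 E0.9996
G1 X-4.64 Y2.96 E1.0711
G1 X-5.42 Y0.96 E1.1425

At z = 14.7 mm: the r=5.5 cylinder contributes a regular 16-gon of circumradius 5.5; the cube at (-4, 9) does not reach this height (z outside [15, 31]); Taking the union: only the r=5.5 cylinder is present, so the union is just that shape — 1 connected region; (rotated 35° about Z; rotation is an isometry so areas/perimeters/island counts are preserved). The outline is a single polygon with 16 vertices. Extrusion per mm of travel: 0.8 × 0.1 / (π × 0.875²) = 0.033260. Accumulating E over each segment gives final E = 1.1425.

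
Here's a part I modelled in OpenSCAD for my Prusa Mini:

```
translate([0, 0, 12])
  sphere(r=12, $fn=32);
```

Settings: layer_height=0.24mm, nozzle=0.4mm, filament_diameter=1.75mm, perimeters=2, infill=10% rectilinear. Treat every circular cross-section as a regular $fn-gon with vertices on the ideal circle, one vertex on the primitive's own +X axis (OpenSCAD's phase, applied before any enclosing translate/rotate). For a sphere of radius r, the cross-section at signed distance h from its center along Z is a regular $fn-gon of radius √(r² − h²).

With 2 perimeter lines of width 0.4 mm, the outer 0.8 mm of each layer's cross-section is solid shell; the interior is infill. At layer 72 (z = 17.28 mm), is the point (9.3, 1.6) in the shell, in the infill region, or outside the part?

infill

At z = 17.28 mm: the r=12 sphere slices to a regular 32-gon of circumradius 10.776 (√(r²−h²) with h=5.28 from center). Overall, the cross-section is a single solid region. The nearest boundary edge runs (10.78, 0.00)→(10.57, 2.10); distance from the point to it = 1.31 mm. The point is inside the cross-section and 1.31 mm from the nearest boundary — more than the 0.8 mm shell width (2 × 0.4), so it's in the infill interior.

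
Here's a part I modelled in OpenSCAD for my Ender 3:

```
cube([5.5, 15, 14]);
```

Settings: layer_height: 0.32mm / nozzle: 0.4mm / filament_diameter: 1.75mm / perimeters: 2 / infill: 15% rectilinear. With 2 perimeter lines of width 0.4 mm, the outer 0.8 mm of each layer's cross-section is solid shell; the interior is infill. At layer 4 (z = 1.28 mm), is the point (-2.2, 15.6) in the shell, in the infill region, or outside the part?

At z = 1.28 mm: the 5.5×15 cube contributes its full rectangle. Overall, the cross-section is a single solid region. The nearest boundary edge runs (5.50, 15.00)→(0.00, 15.00); distance from the point to it = 2.28 mm. The point is not inside any of the regions above, so it lies outside the cross-section (2.28 mm from the nearest boundary).

outside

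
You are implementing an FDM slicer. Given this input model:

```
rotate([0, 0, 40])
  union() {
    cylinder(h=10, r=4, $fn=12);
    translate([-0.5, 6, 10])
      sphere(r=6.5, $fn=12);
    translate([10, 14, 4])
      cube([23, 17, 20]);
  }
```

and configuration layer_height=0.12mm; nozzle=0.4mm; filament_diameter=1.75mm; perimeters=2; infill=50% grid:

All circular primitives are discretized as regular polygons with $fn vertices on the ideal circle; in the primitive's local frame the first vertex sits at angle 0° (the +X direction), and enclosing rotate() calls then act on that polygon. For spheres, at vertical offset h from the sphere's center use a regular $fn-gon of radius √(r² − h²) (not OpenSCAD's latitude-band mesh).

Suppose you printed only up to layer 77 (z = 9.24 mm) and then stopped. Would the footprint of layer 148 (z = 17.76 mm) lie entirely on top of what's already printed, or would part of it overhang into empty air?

Compare the two slices. At z = 9.24: the r=4 cylinder gives a regular 12-gon of circumradius 4 (constant along its height) (area = (12/2)·4.000²·sin(360°/12) = 48.00 mm²); the sphere at (-0.5, 6): section is a regular 12-gon, circumradius = √(r²−h²) = √(6.5²−0.76²) = 6.455 (area = (12/2)·6.455²·sin(360°/12) = 125.02 mm²); the cube at (10, 14) (footprint 23×17) is included at this height (area 391.00 mm²); Merging all regions: the regions partially overlap — summed areas 564.02 mm² minus the doubly-counted overlap 23.02 mm² gives 541.00 mm² — area = 541.00 mm²; (whole slice rotated 40° about Z — lengths, areas and connectivity unchanged). At z = 17.76: the cylinder is not intersected at this z (z outside [0, 10]); the sphere at (-0.5, 6) is absent (|z−center|=7.760 > r=6.5); the cube at (10, 14) (footprint 23×17) is included at this height (area 391.00 mm²); Merging all regions: only the 23×17 cube at (10, 14) is present, so the union is just that shape — area = 391.00 mm²; (rotated 40° about Z; rotation is an isometry so areas/perimeters/island counts are preserved). Checking containment: the cross-section at z = 17.76 is a subset of the cross-section at z = 9.24.

entirely on top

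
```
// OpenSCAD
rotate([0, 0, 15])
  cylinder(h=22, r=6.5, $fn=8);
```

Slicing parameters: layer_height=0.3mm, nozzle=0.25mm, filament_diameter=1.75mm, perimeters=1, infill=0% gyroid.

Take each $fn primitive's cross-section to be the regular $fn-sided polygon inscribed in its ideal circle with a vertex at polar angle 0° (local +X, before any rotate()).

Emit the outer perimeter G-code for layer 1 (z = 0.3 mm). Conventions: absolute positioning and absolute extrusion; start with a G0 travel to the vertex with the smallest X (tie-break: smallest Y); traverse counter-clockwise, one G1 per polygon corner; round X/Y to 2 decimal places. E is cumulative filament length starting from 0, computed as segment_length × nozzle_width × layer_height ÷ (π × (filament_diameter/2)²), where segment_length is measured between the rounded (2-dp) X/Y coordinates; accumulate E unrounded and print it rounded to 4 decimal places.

At z = 0.3 mm: the r=6.5 cylinder contributes a regular 8-gon of circumradius 6.5; (rotated 15° about Z; rotation is an isometry so areas/perimeters/island counts are preserved). The outline is a single polygon with 8 vertices. Extrusion per mm of travel: 0.25 × 0.3 / (π × 0.875²) = 0.031181. Accumulating E over each segment gives final E = 1.2411.

G0 X-6.28 Y-1.68 Z0.30
G1 X-3.25 Y-5.63 E0.1552
G1 X1.68 Y-6.28 E0.3103
G1 X5.63 Y-3.25 E0.4655
G1 X6.28 Y1.68 E0.6206
G1 X3.25 Y5.63 E0.7758
G1 X-1.68 Y6.28 E0.9309
G1 X-5.63 Y3.25 E1.0861
G1 X-6.28 Y-1.68 E1.2411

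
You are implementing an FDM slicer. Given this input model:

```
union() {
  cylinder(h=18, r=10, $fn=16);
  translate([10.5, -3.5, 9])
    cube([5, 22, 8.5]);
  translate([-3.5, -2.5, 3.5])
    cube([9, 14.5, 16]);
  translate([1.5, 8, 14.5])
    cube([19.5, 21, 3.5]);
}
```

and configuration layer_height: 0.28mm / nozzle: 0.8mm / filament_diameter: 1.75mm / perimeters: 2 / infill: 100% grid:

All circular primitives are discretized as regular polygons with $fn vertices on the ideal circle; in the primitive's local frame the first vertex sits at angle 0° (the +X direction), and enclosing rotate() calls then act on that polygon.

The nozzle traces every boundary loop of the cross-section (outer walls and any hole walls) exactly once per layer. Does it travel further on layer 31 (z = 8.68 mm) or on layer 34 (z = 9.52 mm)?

Layer 31 (z = 8.68): the cylinder: section is a regular 16-gon, circumradius r=10 (perimeter = 2·16·10.000·sin(180°/16) = 62.43 mm); the cube at (10.5, -3.5) is absent (z outside [9, 17.5]); the 9×14.5 cube at (-3.5, -2.5) contributes its full rectangle (perimeter 47.00 mm); the cube at (1.5, 8) is absent (z outside [14.5, 18]); Merging all regions: the regions partially overlap (shared area 107.62 mm²), so the edge portions inside another operand are dropped and the merged outline is re-measured after clipping — boundary = 68.52 mm. So its perimeter = 68.52 mm. Layer 34 (z = 9.52): the r=10 cylinder contributes a regular 16-gon of circumradius 10 (perimeter = 2·16·10.000·sin(180°/16) = 62.43 mm); the cube at (10.5, -3.5) (footprint 5×22) is included at this height (perimeter 54.00 mm); the cube at (-3.5, -2.5) is present — its section is the full 9×14.5 rectangle (perimeter 47.00 mm); the cube at (1.5, 8) does not reach this height (z outside [14.5, 18]); Combining (union): the regions partially overlap (shared area 107.62 mm²), so the edge portions inside another operand are dropped and the merged outline is re-measured after clipping — boundary = 122.52 mm. So its perimeter = 122.52 mm. Layer 34 is larger (122.52 vs 68.52 mm).

layer 34 (z = 9.52 mm)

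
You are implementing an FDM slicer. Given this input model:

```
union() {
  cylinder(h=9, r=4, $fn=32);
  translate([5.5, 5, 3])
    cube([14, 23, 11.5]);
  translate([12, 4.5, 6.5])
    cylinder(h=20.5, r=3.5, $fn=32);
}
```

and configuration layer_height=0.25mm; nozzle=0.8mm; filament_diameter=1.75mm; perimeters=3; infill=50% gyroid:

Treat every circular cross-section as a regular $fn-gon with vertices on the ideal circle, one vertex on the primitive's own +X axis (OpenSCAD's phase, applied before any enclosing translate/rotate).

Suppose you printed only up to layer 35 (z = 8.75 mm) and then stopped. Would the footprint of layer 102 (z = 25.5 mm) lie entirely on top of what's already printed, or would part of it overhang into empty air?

entirely on top

Compare the two slices. At z = 8.75: the r=4 cylinder contributes a regular 32-gon of circumradius 4 (area = (32/2)·4.000²·sin(360°/32) = 49.94 mm²); the cube at (5.5, 5) (footprint 14×23) is included at this height (area 322.00 mm²); the r=3.5 cylinder at (12, 4.5) gives a regular 32-gon of circumradius 3.5 (constant along its height) (area = (32/2)·3.500²·sin(360°/32) = 38.24 mm²); Taking the union: the regions partially overlap — summed areas 410.18 mm² minus the doubly-counted overlap 15.64 mm² gives 394.54 mm² — area = 394.54 mm². At z = 25.5: the cylinder does not reach this height (z outside [0, 9]); the cube at (5.5, 5) is absent (z outside [3, 14.5]); the r=3.5 cylinder at (12, 4.5) contributes a regular 32-gon of circumradius 3.5 (area = (32/2)·3.500²·sin(360°/32) = 38.24 mm²); Taking the union: only the r=3.5 cylinder at (12, 4.5) is present, so the union is just that shape — area = 38.24 mm². Checking containment: the cross-section at z = 25.5 is a subset of the cross-section at z = 8.75.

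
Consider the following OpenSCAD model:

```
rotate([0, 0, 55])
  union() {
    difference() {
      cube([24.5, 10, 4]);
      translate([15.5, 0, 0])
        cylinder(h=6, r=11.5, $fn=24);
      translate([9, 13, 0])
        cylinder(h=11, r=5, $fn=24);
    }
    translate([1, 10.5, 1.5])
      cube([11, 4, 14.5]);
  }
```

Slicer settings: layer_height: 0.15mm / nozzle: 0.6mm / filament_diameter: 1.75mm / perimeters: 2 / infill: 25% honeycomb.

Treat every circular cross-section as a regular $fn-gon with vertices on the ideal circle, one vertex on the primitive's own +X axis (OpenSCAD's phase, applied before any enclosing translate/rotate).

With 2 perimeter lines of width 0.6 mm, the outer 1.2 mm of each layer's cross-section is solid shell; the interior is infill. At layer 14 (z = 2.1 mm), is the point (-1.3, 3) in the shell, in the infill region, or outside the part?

At z = 2.1 mm: the cube is present — its section is the full 24.5×10 rectangle; the r=11.5 cylinder at (15.5, 0) gives a regular 24-gon of circumradius 11.5 (constant along its height); the r=5 cylinder at (9, 13) gives a regular 24-gon of circumradius 5 (constant along its height); Taking the first minus the rest: starting from the 24.5×10 cube, the r=11.5 cylinder at (15.5, 0) partially overlaps it — only the 182.93 mm² overlap (of its 410.75 mm²) is removed, clipping the outline; the r=5 cylinder at (9, 13) partially overlaps it — only the 4.65 mm² overlap (of its 77.65 mm²) is removed, clipping the outline — 2 connected regions; the cube at (1, 10.5) is present — its section is the full 11×4 rectangle; Taking the union: the 2 present regions are separate (no shared area or edge), so areas and boundary lengths simply add and each stays a separate island — 3 connected regions; (whole slice rotated 55° about Z — lengths, areas and connectivity unchanged). Overall, the cross-section has 3 separate islands. Undo the 55° rotation: the query point maps to (1.712, 2.786) in the un-rotated model frame. The nearest boundary edge runs (0.00, 0.00)→(0.00, 10.00); distance from the point to it = 1.71 mm. (Shell/infill is judged within the island containing the point — the largest one.) The point is inside the cross-section and 1.71 mm from the nearest boundary — more than the 1.2 mm shell width (2 × 0.6), so it's in the infill interior.

infill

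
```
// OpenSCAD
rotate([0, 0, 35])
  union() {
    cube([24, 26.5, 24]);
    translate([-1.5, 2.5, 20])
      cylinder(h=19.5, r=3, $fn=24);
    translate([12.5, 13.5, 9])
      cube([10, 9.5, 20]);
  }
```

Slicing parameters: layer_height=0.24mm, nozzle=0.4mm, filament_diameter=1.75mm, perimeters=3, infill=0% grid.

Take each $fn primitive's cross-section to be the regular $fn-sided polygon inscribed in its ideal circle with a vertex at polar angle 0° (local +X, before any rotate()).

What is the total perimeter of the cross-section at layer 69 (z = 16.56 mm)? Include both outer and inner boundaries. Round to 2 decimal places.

101.00 mm

At z = 16.56 mm: the cube (footprint 24×26.5) is included at this height (perimeter 101.00 mm); the cylinder at (-1.5, 2.5) is absent (z outside [20, 39.5]); the cube at (12.5, 13.5) is present — its section is the full 10×9.5 rectangle (perimeter 39.00 mm); Merging all regions: the 10×9.5 cube at (12.5, 13.5) lies entirely inside the 24×26.5 cube, so the union is just the 24×26.5 cube — boundary = 101.00 mm; (rotated 35° about Z; rotation is an isometry so areas/perimeters/island counts are preserved). Overall, the cross-section is a single solid region. Total boundary length (outer) = 101.00 mm.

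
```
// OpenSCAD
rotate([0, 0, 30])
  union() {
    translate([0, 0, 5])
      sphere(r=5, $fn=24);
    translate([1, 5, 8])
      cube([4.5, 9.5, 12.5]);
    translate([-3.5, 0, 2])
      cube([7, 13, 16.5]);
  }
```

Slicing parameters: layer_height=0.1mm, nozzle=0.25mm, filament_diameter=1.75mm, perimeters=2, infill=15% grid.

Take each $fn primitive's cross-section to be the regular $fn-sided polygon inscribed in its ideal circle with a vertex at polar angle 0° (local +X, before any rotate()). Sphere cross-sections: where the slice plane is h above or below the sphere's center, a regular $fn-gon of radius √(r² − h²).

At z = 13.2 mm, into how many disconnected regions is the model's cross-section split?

At z = 13.2 mm: the sphere is not intersected at this z (|z−center|=8.200 > r=5); the cube at (1, 5) is present — its section is the full 4.5×9.5 rectangle; the cube at (-3.5, 0) (footprint 7×13) is included at this height; Combining (union): the regions partially overlap (shared area 20.00 mm²), so overlapping operands fuse into one piece — 1 connected region; (whole slice rotated 30° about Z — lengths, areas and connectivity unchanged). The result has 1 disconnected region.

1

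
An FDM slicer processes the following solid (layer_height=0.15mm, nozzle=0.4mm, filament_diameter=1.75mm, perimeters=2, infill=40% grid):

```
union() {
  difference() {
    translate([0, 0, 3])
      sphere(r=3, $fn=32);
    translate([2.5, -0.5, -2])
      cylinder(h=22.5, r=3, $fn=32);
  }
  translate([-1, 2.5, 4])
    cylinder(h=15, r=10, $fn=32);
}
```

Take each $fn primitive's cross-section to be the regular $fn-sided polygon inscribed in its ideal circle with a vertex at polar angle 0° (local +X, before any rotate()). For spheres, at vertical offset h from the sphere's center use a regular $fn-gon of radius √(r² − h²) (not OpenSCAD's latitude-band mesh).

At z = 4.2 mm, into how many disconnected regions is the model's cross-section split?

At z = 4.2 mm: the r=3 sphere contributes a regular 32-gon of circumradius √(3²−1.2²) = 2.750; the r=3 cylinder at (2.5, -0.5) contributes a regular 32-gon of circumradius 3; Taking the first minus the rest: starting from the r=3 sphere, the r=3 cylinder at (2.5, -0.5) partially overlaps it — only the 11.66 mm² overlap (of its 28.09 mm²) is removed, clipping the outline — 1 connected region; the cylinder at (-1, 2.5): section is a regular 32-gon, circumradius r=10; Merging all regions: the result so far lies entirely inside the r=10 cylinder at (-1, 2.5), so the union is just the r=10 cylinder at (-1, 2.5) — 1 connected region. The result has 1 disconnected region.

1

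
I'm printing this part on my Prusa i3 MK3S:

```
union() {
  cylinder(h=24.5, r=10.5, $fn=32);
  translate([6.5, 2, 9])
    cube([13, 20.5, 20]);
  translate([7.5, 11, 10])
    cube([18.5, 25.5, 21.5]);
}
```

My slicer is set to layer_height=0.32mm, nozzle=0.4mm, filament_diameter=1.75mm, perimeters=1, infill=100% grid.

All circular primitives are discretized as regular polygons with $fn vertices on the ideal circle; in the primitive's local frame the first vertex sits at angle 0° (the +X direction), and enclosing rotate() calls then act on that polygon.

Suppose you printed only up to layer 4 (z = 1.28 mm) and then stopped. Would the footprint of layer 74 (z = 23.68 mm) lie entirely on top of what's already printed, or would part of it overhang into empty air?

Compare the two slices. At z = 1.28: the cylinder: section is a regular 32-gon, circumradius r=10.5 (area = (32/2)·10.500²·sin(360°/32) = 344.14 mm²); the cube at (6.5, 2) is absent (z outside [9, 29]); the cube at (7.5, 11) is absent (z outside [10, 31.5]); Combining (union): only the r=10.5 cylinder is present, so the union is just that shape — area = 344.14 mm². At z = 23.68: the r=10.5 cylinder gives a regular 32-gon of circumradius 10.5 (constant along its height) (area = (32/2)·10.500²·sin(360°/32) = 344.14 mm²); the cube at (6.5, 2) (footprint 13×20.5) is included at this height (area 266.50 mm²); the cube at (7.5, 11) (footprint 18.5×25.5) is included at this height (area 471.75 mm²); Combining (union): the regions partially overlap — summed areas 1082.39 mm² minus the doubly-counted overlap 152.87 mm² gives 929.52 mm² — area = 929.52 mm². Checking containment: at z = 23.68 the cross-section extends beyond the z = 1.28 cross-section by about 585.38 mm².

part overhangs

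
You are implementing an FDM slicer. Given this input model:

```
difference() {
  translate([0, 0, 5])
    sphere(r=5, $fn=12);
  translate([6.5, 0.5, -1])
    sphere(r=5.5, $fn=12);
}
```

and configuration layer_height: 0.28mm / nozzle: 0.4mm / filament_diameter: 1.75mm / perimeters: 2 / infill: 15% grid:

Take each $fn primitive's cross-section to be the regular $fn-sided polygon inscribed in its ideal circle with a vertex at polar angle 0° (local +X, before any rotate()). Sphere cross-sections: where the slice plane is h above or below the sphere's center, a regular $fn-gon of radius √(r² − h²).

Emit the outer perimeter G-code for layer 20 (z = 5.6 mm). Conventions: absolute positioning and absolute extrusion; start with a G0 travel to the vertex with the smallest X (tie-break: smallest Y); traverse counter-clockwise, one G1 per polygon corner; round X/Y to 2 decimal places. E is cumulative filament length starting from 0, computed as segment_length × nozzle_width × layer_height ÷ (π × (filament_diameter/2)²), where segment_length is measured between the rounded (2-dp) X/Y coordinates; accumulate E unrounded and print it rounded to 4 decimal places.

At z = 5.6 mm: the r=5 sphere slices to a regular 12-gon of circumradius 4.964 (√(r²−h²) with h=0.6 from center); the sphere at (6.5, 0.5) is absent (|z−center|=6.600 > r=5.5); Taking the first minus the rest: none of the subtracted shapes is present at this height, so the r=5 sphere is unchanged — 1 connected region. The outline is a single polygon with 12 vertices. Extrusion per mm of travel: 0.4 × 0.28 / (π × 0.875²) = 0.046564. Accumulating E over each segment gives final E = 1.4354.

G0 X-4.96 Y0.00 Z5.60
G1 X-4.30 Y-2.48 E0.1195
G1 X-2.48 Y-4.30 E0.2393
G1 X0.00 Y-4.96 E0.3588
G1 X2.48 Y-4.30 E0.4783
G1 X4.30 Y-2.48 E0.5982
G1 X4.96 Y0.00 E0.7177
G1 X4.30 Y2.48 E0.8372
G1 X2.48 Y4.30 E0.9570
G1 X0.00 Y4.96 E1.0765
G1 X-2.48 Y4.30 E1.1960
G1 X-4.30 Y2.48 E1.3159
G1 X-4.96 Y0.00 E1.4354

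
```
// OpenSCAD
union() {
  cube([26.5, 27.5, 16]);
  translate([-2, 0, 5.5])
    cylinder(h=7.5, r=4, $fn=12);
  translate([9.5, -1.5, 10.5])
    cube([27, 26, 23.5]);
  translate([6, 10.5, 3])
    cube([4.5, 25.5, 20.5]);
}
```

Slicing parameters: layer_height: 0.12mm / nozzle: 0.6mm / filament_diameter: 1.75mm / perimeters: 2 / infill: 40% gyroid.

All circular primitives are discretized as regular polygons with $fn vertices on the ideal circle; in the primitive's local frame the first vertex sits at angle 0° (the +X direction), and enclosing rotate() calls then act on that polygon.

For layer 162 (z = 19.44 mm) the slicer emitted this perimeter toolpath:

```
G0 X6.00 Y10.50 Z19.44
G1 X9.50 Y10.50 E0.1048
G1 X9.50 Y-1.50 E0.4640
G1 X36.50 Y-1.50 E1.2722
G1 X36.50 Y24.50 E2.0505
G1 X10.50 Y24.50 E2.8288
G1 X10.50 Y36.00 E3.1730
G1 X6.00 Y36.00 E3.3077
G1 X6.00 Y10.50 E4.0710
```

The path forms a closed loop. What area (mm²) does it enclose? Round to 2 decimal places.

802.75 mm²

Apply the shoelace formula to the sequence of (X, Y) vertices; enclosed area = 802.75 mm².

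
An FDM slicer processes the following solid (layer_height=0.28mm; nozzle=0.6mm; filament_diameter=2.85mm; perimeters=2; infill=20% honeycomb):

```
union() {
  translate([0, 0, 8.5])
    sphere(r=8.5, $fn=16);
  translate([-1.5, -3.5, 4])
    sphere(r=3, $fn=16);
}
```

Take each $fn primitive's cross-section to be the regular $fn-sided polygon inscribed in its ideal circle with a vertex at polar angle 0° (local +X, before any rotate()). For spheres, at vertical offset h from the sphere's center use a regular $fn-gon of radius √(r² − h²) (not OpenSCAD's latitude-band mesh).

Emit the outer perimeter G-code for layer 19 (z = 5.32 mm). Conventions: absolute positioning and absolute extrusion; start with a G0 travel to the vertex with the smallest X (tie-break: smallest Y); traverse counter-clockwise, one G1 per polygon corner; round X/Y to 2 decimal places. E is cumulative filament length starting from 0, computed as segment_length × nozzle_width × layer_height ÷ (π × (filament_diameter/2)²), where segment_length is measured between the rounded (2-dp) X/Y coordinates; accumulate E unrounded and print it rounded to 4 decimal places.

At z = 5.32 mm: the r=8.5 sphere slices to a regular 16-gon of circumradius 7.883 (√(r²−h²) with h=3.18 from center); the r=3 sphere at (-1.5, -3.5) slices to a regular 16-gon of circumradius 2.694 (√(r²−h²) with h=1.32 from center); Taking the union: the r=3 sphere at (-1.5, -3.5) lies entirely inside the r=8.5 sphere, so the union is just the r=8.5 sphere — 1 connected region. The outline is a single polygon with 16 vertices. Extrusion per mm of travel: 0.6 × 0.28 / (π × 1.425²) = 0.026335. Accumulating E over each segment gives final E = 1.2955.

G0 X-7.88 Y0.00 Z5.32
G1 X-7.28 Y-3.02 E0.0811
G1 X-5.57 Y-5.57 E0.1619
G1 X-3.02 Y-7.28 E0.2428
G1 X0.00 Y-7.88 E0.3239
G1 X3.02 Y-7.28 E0.4050
G1 X5.57 Y-5.57 E0.4858
G1 X7.28 Y-3.02 E0.5667
G1 X7.88 Y0.00 E0.6478
G1 X7.28 Y3.02 E0.7288
G1 X5.57 Y5.57 E0.8097
G1 X3.02 Y7.28 E0.8906
G1 X0.00 Y7.88 E0.9716
G1 X-3.02 Y7.28 E1.0527
G1 X-5.57 Y5.57 E1.1336
G1 X-7.28 Y3.02 E1.2144
G1 X-7.88 Y0.00 E1.2955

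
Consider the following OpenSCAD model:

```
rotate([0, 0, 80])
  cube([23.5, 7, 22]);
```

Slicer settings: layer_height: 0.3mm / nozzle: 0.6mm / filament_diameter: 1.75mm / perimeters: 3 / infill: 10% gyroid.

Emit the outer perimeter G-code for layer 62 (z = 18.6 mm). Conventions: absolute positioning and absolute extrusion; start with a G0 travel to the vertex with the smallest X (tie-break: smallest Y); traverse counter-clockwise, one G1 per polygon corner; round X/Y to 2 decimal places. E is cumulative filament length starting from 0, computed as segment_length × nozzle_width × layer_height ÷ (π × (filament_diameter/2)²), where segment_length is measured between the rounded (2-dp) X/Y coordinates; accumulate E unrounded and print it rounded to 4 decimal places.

G0 X-6.89 Y1.22 Z18.60
G1 X0.00 Y0.00 E0.5236
G1 X4.08 Y23.14 E2.2820
G1 X-2.81 Y24.36 E2.8057
G1 X-6.89 Y1.22 E4.5641

At z = 18.6 mm: the cube is present — its section is the full 23.5×7 rectangle; (rotated 80° about Z; rotation is an isometry so areas/perimeters/island counts are preserved). The outline is a single polygon with 4 vertices. Extrusion per mm of travel: 0.6 × 0.3 / (π × 0.875²) = 0.074835. Accumulating E over each segment gives final E = 4.5641.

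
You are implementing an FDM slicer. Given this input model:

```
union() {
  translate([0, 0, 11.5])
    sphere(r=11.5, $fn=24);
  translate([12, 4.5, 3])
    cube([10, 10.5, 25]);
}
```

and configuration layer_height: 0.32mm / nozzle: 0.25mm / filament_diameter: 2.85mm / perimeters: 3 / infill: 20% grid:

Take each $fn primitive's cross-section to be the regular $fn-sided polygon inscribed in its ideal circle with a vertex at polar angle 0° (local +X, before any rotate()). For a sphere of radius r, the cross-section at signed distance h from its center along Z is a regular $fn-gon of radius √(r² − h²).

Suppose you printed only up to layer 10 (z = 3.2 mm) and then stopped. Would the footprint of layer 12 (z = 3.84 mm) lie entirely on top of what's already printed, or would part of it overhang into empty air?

part overhangs

Compare the two slices. At z = 3.2: the sphere: section is a regular 24-gon, circumradius = √(r²−h²) = √(11.5²−8.3²) = 7.960 (area = (24/2)·7.960²·sin(360°/24) = 196.79 mm²); the cube at (12, 4.5) (footprint 10×10.5) is included at this height (area 105.00 mm²); Taking the union: the 2 present regions are separate (no shared area or edge), so areas and boundary lengths simply add and each stays a separate island — area = 301.79 mm². At z = 3.84: the r=11.5 sphere contributes a regular 24-gon of circumradius √(11.5²−7.66²) = 8.578 (area = (24/2)·8.578²·sin(360°/24) = 228.51 mm²); the cube at (12, 4.5) (footprint 10×10.5) is included at this height (area 105.00 mm²); Taking the union: the 2 present regions are separate (no shared area or edge), so areas and boundary lengths simply add and each stays a separate island — area = 333.51 mm². Checking containment: at z = 3.84 the cross-section extends beyond the z = 3.2 cross-section by about 31.72 mm².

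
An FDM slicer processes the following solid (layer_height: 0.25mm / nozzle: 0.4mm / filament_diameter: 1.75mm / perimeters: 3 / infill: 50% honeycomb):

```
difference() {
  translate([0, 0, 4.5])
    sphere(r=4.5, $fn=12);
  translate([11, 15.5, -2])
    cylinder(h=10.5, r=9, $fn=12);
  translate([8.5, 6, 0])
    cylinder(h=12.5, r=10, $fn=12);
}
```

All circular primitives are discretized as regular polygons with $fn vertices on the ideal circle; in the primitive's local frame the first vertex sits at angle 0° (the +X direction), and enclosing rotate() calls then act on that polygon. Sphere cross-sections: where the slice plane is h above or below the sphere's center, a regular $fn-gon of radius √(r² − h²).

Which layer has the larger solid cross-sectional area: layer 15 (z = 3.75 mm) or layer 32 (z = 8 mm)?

layer 15 (z = 3.75 mm)

Layer 15 (z = 3.75): the r=4.5 sphere slices to a regular 12-gon of circumradius 4.437 (√(r²−h²) with h=0.75 from center) (area = (12/2)·4.437²·sin(360°/12) = 59.06 mm²); the r=9 cylinder at (11, 15.5) gives a regular 12-gon of circumradius 9 (constant along its height) (area = (12/2)·9.000²·sin(360°/12) = 243.00 mm²); the r=10 cylinder at (8.5, 6) contributes a regular 12-gon of circumradius 10 (area = (12/2)·10.000²·sin(360°/12) = 300.00 mm²); After the difference (first − rest): starting from the r=4.5 sphere (59.06 mm²), the r=9 cylinder at (11, 15.5) misses the remaining region (no effect); the r=10 cylinder at (8.5, 6) partially overlaps it — only the 21.43 mm² overlap (of its 300.00 mm²) is removed, clipping the outline — area = 37.64 mm². So its area = 37.64 mm². Layer 32 (z = 8): the sphere: section is a regular 12-gon, circumradius = √(r²−h²) = √(4.5²−3.5²) = 2.828 (area = (12/2)·2.828²·sin(360°/12) = 24.00 mm²); the cylinder at (11, 15.5): section is a regular 12-gon, circumradius r=9 (area = (12/2)·9.000²·sin(360°/12) = 243.00 mm²); the cylinder at (8.5, 6): section is a regular 12-gon, circumradius r=10 (area = (12/2)·10.000²·sin(360°/12) = 300.00 mm²); After the difference (first − rest): starting from the r=4.5 sphere (24.00 mm²), the r=9 cylinder at (11, 15.5) misses the remaining region (no effect); the r=10 cylinder at (8.5, 6) partially overlaps it — only the 7.90 mm² overlap (of its 300.00 mm²) is removed, clipping the outline — area = 16.10 mm². So its area = 16.10 mm². Layer 15 is larger (37.64 vs 16.10 mm²).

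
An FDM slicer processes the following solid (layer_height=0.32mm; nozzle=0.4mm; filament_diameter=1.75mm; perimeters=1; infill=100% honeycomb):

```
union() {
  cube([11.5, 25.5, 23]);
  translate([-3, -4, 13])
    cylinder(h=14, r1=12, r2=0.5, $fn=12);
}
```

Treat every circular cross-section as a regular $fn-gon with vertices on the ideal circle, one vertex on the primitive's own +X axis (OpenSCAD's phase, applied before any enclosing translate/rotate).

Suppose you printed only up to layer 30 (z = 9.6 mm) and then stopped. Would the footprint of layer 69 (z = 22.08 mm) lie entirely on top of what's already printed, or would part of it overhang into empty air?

part overhangs

Compare the two slices. At z = 9.6: the 11.5×25.5 cube contributes its full rectangle (area 293.25 mm²); the cone at (-3, -4) is not intersected at this z (z outside [13, 27]); Taking the union: only the 11.5×25.5 cube is present, so the union is just that shape — area = 293.25 mm². At z = 22.08: the cube (footprint 11.5×25.5) is included at this height (area 293.25 mm²); the cone at (-3, -4) contributes a regular 12-gon of circumradius 4.541 (interpolated between r1=12 and r2=0.5 at t=0.649) (area = (12/2)·4.541²·sin(360°/12) = 61.87 mm²); Taking the union: the 2 present regions are separate (no shared area or edge), so areas and boundary lengths simply add and each stays a separate island — area = 355.12 mm². Checking containment: at z = 22.08 the cross-section extends beyond the z = 9.6 cross-section by about 61.87 mm².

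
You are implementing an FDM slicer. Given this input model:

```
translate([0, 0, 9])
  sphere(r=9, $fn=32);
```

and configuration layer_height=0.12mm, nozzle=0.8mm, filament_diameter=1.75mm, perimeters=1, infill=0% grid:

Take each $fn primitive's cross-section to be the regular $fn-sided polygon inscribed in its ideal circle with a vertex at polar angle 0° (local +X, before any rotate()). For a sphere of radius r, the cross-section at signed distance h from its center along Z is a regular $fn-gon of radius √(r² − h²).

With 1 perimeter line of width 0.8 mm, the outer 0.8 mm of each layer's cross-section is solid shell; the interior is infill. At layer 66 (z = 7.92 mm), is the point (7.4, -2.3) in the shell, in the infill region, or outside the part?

At z = 7.92 mm: the sphere: section is a regular 32-gon, circumradius = √(r²−h²) = √(9²−1.08²) = 8.935. Overall, the cross-section is a single solid region. The nearest boundary edge runs (8.25, -3.42)→(8.76, -1.74); distance from the point to it = 1.14 mm. The point is inside the cross-section and 1.14 mm from the nearest boundary — more than the 0.8 mm shell width (1 × 0.8), so it's in the infill interior.

infill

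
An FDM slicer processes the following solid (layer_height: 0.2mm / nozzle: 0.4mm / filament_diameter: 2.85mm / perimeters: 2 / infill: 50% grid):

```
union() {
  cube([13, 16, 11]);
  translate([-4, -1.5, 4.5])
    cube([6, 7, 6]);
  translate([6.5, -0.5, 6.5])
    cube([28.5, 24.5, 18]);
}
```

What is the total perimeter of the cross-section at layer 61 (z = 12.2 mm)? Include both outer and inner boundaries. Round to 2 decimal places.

At z = 12.2 mm: the cube does not reach this height (z outside [0, 11]); the cube at (-4, -1.5) is not intersected at this z (z outside [4.5, 10.5]); the 28.5×24.5 cube at (6.5, -0.5) contributes its full rectangle (perimeter 106.00 mm); Taking the union: only the 28.5×24.5 cube at (6.5, -0.5) is present, so the union is just that shape — boundary = 106.00 mm. Overall, the cross-section is a single solid region. Total boundary length (outer) = 106.00 mm.

106.00 mm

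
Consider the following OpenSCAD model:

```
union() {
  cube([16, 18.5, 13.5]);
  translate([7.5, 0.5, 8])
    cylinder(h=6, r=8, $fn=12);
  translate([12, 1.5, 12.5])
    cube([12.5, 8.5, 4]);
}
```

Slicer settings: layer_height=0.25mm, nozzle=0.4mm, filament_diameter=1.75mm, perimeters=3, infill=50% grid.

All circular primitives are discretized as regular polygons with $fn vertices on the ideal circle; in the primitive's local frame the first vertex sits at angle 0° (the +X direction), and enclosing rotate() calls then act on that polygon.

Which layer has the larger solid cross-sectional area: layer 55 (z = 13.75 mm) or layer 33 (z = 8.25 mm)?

Layer 55 (z = 13.75): the cube is absent (z outside [0, 13.5]); the r=8 cylinder at (7.5, 0.5) gives a regular 12-gon of circumradius 8 (constant along its height) (area = (12/2)·8.000²·sin(360°/12) = 192.00 mm²); the 12.5×8.5 cube at (12, 1.5) contributes its full rectangle (area 106.25 mm²); Taking the union: the regions partially overlap — summed areas 298.25 mm² minus the doubly-counted overlap 11.44 mm² gives 286.81 mm² — area = 286.81 mm². So its area = 286.81 mm². Layer 33 (z = 8.25): the 16×18.5 cube contributes its full rectangle (area 296.00 mm²); the cylinder at (7.5, 0.5): section is a regular 12-gon, circumradius r=8 (area = (12/2)·8.000²·sin(360°/12) = 192.00 mm²); the cube at (12, 1.5) is absent (z outside [12.5, 16.5]); Combining (union): the regions partially overlap — summed areas 488.00 mm² minus the doubly-counted overlap 103.25 mm² gives 384.75 mm² — area = 384.75 mm². So its area = 384.75 mm². Layer 33 is larger (384.75 vs 286.81 mm²).

layer 33 (z = 8.25 mm)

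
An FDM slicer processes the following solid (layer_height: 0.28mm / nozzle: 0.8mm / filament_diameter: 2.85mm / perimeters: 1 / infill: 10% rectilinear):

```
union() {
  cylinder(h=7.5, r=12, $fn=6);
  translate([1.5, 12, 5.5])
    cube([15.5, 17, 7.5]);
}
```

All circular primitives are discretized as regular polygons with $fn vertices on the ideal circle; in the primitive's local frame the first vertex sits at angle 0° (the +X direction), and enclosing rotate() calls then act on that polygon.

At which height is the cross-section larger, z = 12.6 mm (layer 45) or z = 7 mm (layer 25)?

Layer 45 (z = 12.6): the cylinder is absent (z outside [0, 7.5]); the 15.5×17 cube at (1.5, 12) contributes its full rectangle (area 263.50 mm²); Merging all regions: only the 15.5×17 cube at (1.5, 12) is present, so the union is just that shape — area = 263.50 mm². So its area = 263.50 mm². Layer 25 (z = 7): the r=12 cylinder gives a regular 6-gon of circumradius 12 (constant along its height) (area = (6/2)·12.000²·sin(360°/6) = 374.12 mm²); the cube at (1.5, 12) (footprint 15.5×17) is included at this height (area 263.50 mm²); Merging all regions: the 2 present regions are separate (no shared area or edge), so areas and boundary lengths simply add and each stays a separate island — area = 637.62 mm². So its area = 637.62 mm². Layer 25 is larger (637.62 vs 263.50 mm²).

layer 25 (z = 7 mm)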